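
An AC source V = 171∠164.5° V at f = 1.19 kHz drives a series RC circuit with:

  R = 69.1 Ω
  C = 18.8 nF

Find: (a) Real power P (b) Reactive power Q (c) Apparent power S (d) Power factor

Step 1 — Angular frequency: ω = 2π·f = 2π·1190 = 7477 rad/s.
Step 2 — Component impedances:
  R: Z = R = 69.1 Ω
  C: Z = 1/(jωC) = -j/(ω·C) = 0 - j7114 Ω
Step 3 — Series combination: Z_total = R + C = 69.1 - j7114 Ω = 7114∠-89.4° Ω.
Step 4 — Source phasor: V = 171∠164.5° V = -164.8 + j45.7 V.
Step 5 — Current: I = V / Z = -0.006648 - j0.0231 A = 0.02404∠-106.1° A.
Step 6 — Complex power: S = V·I* = 0.03992 - j4.11 VA.
Step 7 — Real power: P = Re(S) = 0.03992 W.
Step 8 — Reactive power: Q = Im(S) = -4.11 VAR.
Step 9 — Apparent power: |S| = 4.11 VA.
Step 10 — Power factor: PF = P/|S| = 0.009713 (leading).

(a) P = 0.03992 W  (b) Q = -4.11 VAR  (c) S = 4.11 VA  (d) PF = 0.009713 (leading)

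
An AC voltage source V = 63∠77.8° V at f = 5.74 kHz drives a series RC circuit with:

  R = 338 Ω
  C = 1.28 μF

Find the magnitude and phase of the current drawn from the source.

Step 1 — Angular frequency: ω = 2π·f = 2π·5740 = 3.607e+04 rad/s.
Step 2 — Component impedances:
  R: Z = R = 338 Ω
  C: Z = 1/(jωC) = -j/(ω·C) = 0 - j21.66 Ω
Step 3 — Series combination: Z_total = R + C = 338 - j21.66 Ω = 338.7∠-3.7° Ω.
Step 4 — Source phasor: V = 63∠77.8° V = 13.31 + j61.58 V.
Step 5 — Ohm's law: I = V / Z_total = (13.31 + j61.58) / (338 - j21.66) = 0.0276 + j0.1839 A.
Step 6 — Convert to polar: |I| = 0.186 A, ∠I = 81.5°.

I = 0.186∠81.5° A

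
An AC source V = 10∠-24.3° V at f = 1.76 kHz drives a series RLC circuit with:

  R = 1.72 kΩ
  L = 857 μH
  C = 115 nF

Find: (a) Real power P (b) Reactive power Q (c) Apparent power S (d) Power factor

Step 1 — Angular frequency: ω = 2π·f = 2π·1760 = 1.106e+04 rad/s.
Step 2 — Component impedances:
  R: Z = R = 1720 Ω
  L: Z = jωL = j·1.106e+04·0.000857 = 0 + j9.477 Ω
  C: Z = 1/(jωC) = -j/(ω·C) = 0 - j786.3 Ω
Step 3 — Series combination: Z_total = R + L + C = 1720 - j776.9 Ω = 1887∠-24.3° Ω.
Step 4 — Source phasor: V = 10∠-24.3° V = 9.114 - j4.115 V.
Step 5 — Current: I = V / Z = 0.005299 + j6.443e-07 A = 0.005299∠0.0° A.
Step 6 — Complex power: S = V·I* = 0.04829 - j0.02181 VA.
Step 7 — Real power: P = Re(S) = 0.04829 W.
Step 8 — Reactive power: Q = Im(S) = -0.02181 VAR.
Step 9 — Apparent power: |S| = 0.05299 VA.
Step 10 — Power factor: PF = P/|S| = 0.9114 (leading).

(a) P = 0.04829 W  (b) Q = -0.02181 VAR  (c) S = 0.05299 VA  (d) PF = 0.9114 (leading)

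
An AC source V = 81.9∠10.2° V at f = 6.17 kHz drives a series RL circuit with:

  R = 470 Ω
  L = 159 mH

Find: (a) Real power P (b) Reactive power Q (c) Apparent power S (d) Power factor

Step 1 — Angular frequency: ω = 2π·f = 2π·6170 = 3.877e+04 rad/s.
Step 2 — Component impedances:
  R: Z = R = 470 Ω
  L: Z = jωL = j·3.877e+04·0.159 = 0 + j6164 Ω
Step 3 — Series combination: Z_total = R + L = 470 + j6164 Ω = 6182∠85.6° Ω.
Step 4 — Source phasor: V = 81.9∠10.2° V = 80.61 + j14.5 V.
Step 5 — Current: I = V / Z = 0.003331 - j0.01282 A = 0.01325∠-75.4° A.
Step 6 — Complex power: S = V·I* = 0.08249 + j1.082 VA.
Step 7 — Real power: P = Re(S) = 0.08249 W.
Step 8 — Reactive power: Q = Im(S) = 1.082 VAR.
Step 9 — Apparent power: |S| = 1.085 VA.
Step 10 — Power factor: PF = P/|S| = 0.07603 (lagging).

(a) P = 0.08249 W  (b) Q = 1.082 VAR  (c) S = 1.085 VA  (d) PF = 0.07603 (lagging)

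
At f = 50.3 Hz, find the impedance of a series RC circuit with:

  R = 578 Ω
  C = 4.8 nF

Step 1 — Angular frequency: ω = 2π·f = 2π·50.3 = 316 rad/s.
Step 2 — Component impedances:
  R: Z = R = 578 Ω
  C: Z = 1/(jωC) = -j/(ω·C) = 0 - j6.592e+05 Ω
Step 3 — Series combination: Z_total = R + C = 578 - j6.592e+05 Ω = 6.592e+05∠-89.9° Ω.

Z = 578 - j6.592e+05 Ω = 6.592e+05∠-89.9° Ω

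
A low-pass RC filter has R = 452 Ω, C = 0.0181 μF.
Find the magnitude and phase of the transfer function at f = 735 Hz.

Step 1 — Angular frequency: ω = 2π·735 = 4618 rad/s.
Step 2 — Transfer function: H(jω) = 1/(1 + jωRC).
Step 3 — Denominator: 1 + jωRC = 1 + j·4618·452·1.81e-08 = 1 + j0.03778.
Step 4 — H = 0.9986 - j0.03773.
Step 5 — Magnitude: |H| = 0.9993 (-0.0 dB); phase: φ = -2.2°.

|H| = 0.9993 (-0.0 dB), φ = -2.2°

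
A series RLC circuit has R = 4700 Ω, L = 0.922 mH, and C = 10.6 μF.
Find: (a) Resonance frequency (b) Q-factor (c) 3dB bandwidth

Step 1 — Resonance condition Im(Z)=0 gives ω₀ = 1/√(LC).
Step 2 — ω₀ = 1/√(0.000922·1.06e-05) = 1.012e+04 rad/s.
Step 3 — f₀ = ω₀/(2π) = 1610 Hz.
Step 4 — Series Q: Q = ω₀L/R = 1.012e+04·0.000922/4700 = 0.001984.
Step 5 — 3dB bandwidth: Δω = ω₀/Q = 5.098e+06 rad/s; BW = Δω/(2π) = 8.113e+05 Hz.

(a) f₀ = 1610 Hz  (b) Q = 0.001984  (c) BW = 8.113e+05 Hz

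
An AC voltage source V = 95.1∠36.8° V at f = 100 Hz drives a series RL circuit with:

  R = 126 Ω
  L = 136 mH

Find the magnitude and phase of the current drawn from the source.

Step 1 — Angular frequency: ω = 2π·f = 2π·100 = 628.3 rad/s.
Step 2 — Component impedances:
  R: Z = R = 126 Ω
  L: Z = jωL = j·628.3·0.136 = 0 + j85.45 Ω
Step 3 — Series combination: Z_total = R + L = 126 + j85.45 Ω = 152.2∠34.1° Ω.
Step 4 — Source phasor: V = 95.1∠36.8° V = 76.15 + j56.97 V.
Step 5 — Ohm's law: I = V / Z_total = (76.15 + j56.97) / (126 + j85.45) = 0.624 + j0.02894 A.
Step 6 — Convert to polar: |I| = 0.6247 A, ∠I = 2.7°.

I = 0.6247∠2.7° A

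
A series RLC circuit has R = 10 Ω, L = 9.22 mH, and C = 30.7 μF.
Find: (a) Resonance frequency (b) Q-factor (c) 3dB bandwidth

Step 1 — Resonance condition Im(Z)=0 gives ω₀ = 1/√(LC).
Step 2 — ω₀ = 1/√(0.00922·3.07e-05) = 1880 rad/s.
Step 3 — f₀ = ω₀/(2π) = 299.1 Hz.
Step 4 — Series Q: Q = ω₀L/R = 1880·0.00922/10 = 1.733.
Step 5 — 3dB bandwidth: Δω = ω₀/Q = 1085 rad/s; BW = Δω/(2π) = 172.6 Hz.

(a) f₀ = 299.1 Hz  (b) Q = 1.733  (c) BW = 172.6 Hz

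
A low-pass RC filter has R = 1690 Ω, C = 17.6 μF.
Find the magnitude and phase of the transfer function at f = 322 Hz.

Step 1 — Angular frequency: ω = 2π·322 = 2023 rad/s.
Step 2 — Transfer function: H(jω) = 1/(1 + jωRC).
Step 3 — Denominator: 1 + jωRC = 1 + j·2023·1690·1.76e-05 = 1 + j60.18.
Step 4 — H = 0.0002761 - j0.01661.
Step 5 — Magnitude: |H| = 0.01662 (-35.6 dB); phase: φ = -89.0°.

|H| = 0.01662 (-35.6 dB), φ = -89.0°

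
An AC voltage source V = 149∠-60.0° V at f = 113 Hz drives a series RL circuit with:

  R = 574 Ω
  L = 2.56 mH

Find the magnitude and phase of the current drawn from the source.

Step 1 — Angular frequency: ω = 2π·f = 2π·113 = 710 rad/s.
Step 2 — Component impedances:
  R: Z = R = 574 Ω
  L: Z = jωL = j·710·0.00256 = 0 + j1.818 Ω
Step 3 — Series combination: Z_total = R + L = 574 + j1.818 Ω = 574∠0.2° Ω.
Step 4 — Source phasor: V = 149∠-60.0° V = 74.5 - j129 V.
Step 5 — Ohm's law: I = V / Z_total = (74.5 - j129) / (574 + j1.818) = 0.1291 - j0.2252 A.
Step 6 — Convert to polar: |I| = 0.2596 A, ∠I = -60.2°.

I = 0.2596∠-60.2° A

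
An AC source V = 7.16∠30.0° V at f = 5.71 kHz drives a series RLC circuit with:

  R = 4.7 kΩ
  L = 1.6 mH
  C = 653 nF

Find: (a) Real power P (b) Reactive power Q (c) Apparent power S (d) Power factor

Step 1 — Angular frequency: ω = 2π·f = 2π·5710 = 3.588e+04 rad/s.
Step 2 — Component impedances:
  R: Z = R = 4700 Ω
  L: Z = jωL = j·3.588e+04·0.0016 = 0 + j57.4 Ω
  C: Z = 1/(jωC) = -j/(ω·C) = 0 - j42.68 Ω
Step 3 — Series combination: Z_total = R + L + C = 4700 + j14.72 Ω = 4700∠0.2° Ω.
Step 4 — Source phasor: V = 7.16∠30.0° V = 6.201 + j3.58 V.
Step 5 — Current: I = V / Z = 0.001322 + j0.0007576 A = 0.001523∠29.8° A.
Step 6 — Complex power: S = V·I* = 0.01091 + j3.416e-05 VA.
Step 7 — Real power: P = Re(S) = 0.01091 W.
Step 8 — Reactive power: Q = Im(S) = 3.416e-05 VAR.
Step 9 — Apparent power: |S| = 0.01091 VA.
Step 10 — Power factor: PF = P/|S| = 1 (lagging).

(a) P = 0.01091 W  (b) Q = 3.416e-05 VAR  (c) S = 0.01091 VA  (d) PF = 1 (lagging)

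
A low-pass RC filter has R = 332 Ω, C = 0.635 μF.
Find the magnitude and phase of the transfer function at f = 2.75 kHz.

Step 1 — Angular frequency: ω = 2π·2750 = 1.728e+04 rad/s.
Step 2 — Transfer function: H(jω) = 1/(1 + jωRC).
Step 3 — Denominator: 1 + jωRC = 1 + j·1.728e+04·332·6.35e-07 = 1 + j3.643.
Step 4 — H = 0.07008 - j0.2553.
Step 5 — Magnitude: |H| = 0.2647 (-11.5 dB); phase: φ = -74.6°.

|H| = 0.2647 (-11.5 dB), φ = -74.6°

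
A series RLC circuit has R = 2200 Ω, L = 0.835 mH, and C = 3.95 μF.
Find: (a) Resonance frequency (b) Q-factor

Step 1 — Resonance condition Im(Z)=0 gives ω₀ = 1/√(LC).
Step 2 — ω₀ = 1/√(0.000835·3.95e-06) = 1.741e+04 rad/s.
Step 3 — f₀ = ω₀/(2π) = 2771 Hz.
Step 4 — Series Q: Q = ω₀L/R = 1.741e+04·0.000835/2200 = 0.006609.

(a) f₀ = 2771 Hz  (b) Q = 0.006609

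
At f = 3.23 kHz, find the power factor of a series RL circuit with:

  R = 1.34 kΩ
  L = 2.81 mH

Step 1 — Angular frequency: ω = 2π·f = 2π·3230 = 2.029e+04 rad/s.
Step 2 — Component impedances:
  R: Z = R = 1340 Ω
  L: Z = jωL = j·2.029e+04·0.00281 = 0 + j57.03 Ω
Step 3 — Series combination: Z_total = R + L = 1340 + j57.03 Ω = 1341∠2.4° Ω.
Step 4 — Power factor: PF = cos(φ) = Re(Z)/|Z| = 1340/1341.2 = 0.9991.
Step 5 — Type: Im(Z) = 57.03 ⇒ lagging (phase φ = 2.4°).

PF = 0.9991 (lagging, φ = 2.4°)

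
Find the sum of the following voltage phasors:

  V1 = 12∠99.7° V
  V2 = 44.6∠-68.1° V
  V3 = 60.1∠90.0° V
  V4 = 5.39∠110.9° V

Step 1 — Convert each phasor to rectangular form:
  V1 = 12·(cos(99.7°) + j·sin(99.7°)) = -2.022 + j11.83 V
  V2 = 44.6·(cos(-68.1°) + j·sin(-68.1°)) = 16.64 - j41.38 V
  V3 = 60.1·(cos(90.0°) + j·sin(90.0°)) = 0 + j60.1 V
  V4 = 5.39·(cos(110.9°) + j·sin(110.9°)) = -1.923 + j5.035 V
Step 2 — Sum components: V_total = 12.69 + j35.58 V.
Step 3 — Convert to polar: |V_total| = 37.78 V, ∠V_total = 70.4°.

V_total = 37.78∠70.4° V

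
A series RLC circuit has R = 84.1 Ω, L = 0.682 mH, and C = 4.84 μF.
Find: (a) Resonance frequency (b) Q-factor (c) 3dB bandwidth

Step 1 — Resonance: ω₀ = 1/√(LC) = 1/√(0.000682·4.84e-06) = 1.741e+04 rad/s.
Step 2 — f₀ = ω₀/(2π) = 2770 Hz.
Step 3 — Series Q: Q = ω₀L/R = 1.741e+04·0.000682/84.1 = 0.1411.
Step 4 — Bandwidth: Δω = ω₀/Q = 1.233e+05 rad/s; BW = Δω/(2π) = 1.963e+04 Hz.

(a) f₀ = 2770 Hz  (b) Q = 0.1411  (c) BW = 1.963e+04 Hz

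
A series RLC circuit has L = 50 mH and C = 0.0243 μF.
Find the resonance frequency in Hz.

Step 1 — Resonance condition Im(Z)=0 gives ω₀ = 1/√(LC).
Step 2 — ω₀ = 1/√(0.05·2.43e-08) = 2.869e+04 rad/s.
Step 3 — f₀ = ω₀/(2π) = 4566 Hz.

f₀ = 4566 Hz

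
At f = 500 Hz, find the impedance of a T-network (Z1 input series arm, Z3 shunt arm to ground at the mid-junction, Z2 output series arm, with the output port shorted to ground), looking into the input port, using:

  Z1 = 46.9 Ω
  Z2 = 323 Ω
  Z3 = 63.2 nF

Step 1 — Angular frequency: ω = 2π·f = 2π·500 = 3142 rad/s.
Step 2 — Component impedances:
  Z1: Z = R = 46.9 Ω
  Z2: Z = R = 323 Ω
  Z3: Z = 1/(jωC) = -j/(ω·C) = 0 - j5037 Ω
Step 3 — With the output port shorted to ground, the output series arm Z2 runs from the junction to ground; the shunt arm Z3 also runs from the junction to ground. They appear in parallel: Z3 || Z2 = 321.7 - j20.63 Ω.
Step 4 — Series with input arm Z1: Z_in = Z1 + (Z3 || Z2) = 368.6 - j20.63 Ω = 369.2∠-3.2° Ω.

Z = 368.6 - j20.63 Ω = 369.2∠-3.2° Ω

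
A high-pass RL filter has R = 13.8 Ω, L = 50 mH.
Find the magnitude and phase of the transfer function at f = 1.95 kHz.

Step 1 — Angular frequency: ω = 2π·1950 = 1.225e+04 rad/s.
Step 2 — Transfer function: H(jω) = jωL/(R + jωL).
Step 3 — Numerator jωL = j·612.6; denominator R + jωL = 13.8 + j612.6.
Step 4 — H = 0.9995 + j0.02252.
Step 5 — Magnitude: |H| = 0.9997 (-0.0 dB); phase: φ = 1.3°.

|H| = 0.9997 (-0.0 dB), φ = 1.3°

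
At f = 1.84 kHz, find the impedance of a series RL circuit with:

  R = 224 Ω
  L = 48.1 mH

Step 1 — Angular frequency: ω = 2π·f = 2π·1840 = 1.156e+04 rad/s.
Step 2 — Component impedances:
  R: Z = R = 224 Ω
  L: Z = jωL = j·1.156e+04·0.0481 = 0 + j556.1 Ω
Step 3 — Series combination: Z_total = R + L = 224 + j556.1 Ω = 599.5∠68.1° Ω.

Z = 224 + j556.1 Ω = 599.5∠68.1° Ω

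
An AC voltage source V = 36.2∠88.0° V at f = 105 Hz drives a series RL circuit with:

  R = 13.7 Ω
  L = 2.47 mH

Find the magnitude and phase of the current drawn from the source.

Step 1 — Angular frequency: ω = 2π·f = 2π·105 = 659.7 rad/s.
Step 2 — Component impedances:
  R: Z = R = 13.7 Ω
  L: Z = jωL = j·659.7·0.00247 = 0 + j1.63 Ω
Step 3 — Series combination: Z_total = R + L = 13.7 + j1.63 Ω = 13.8∠6.8° Ω.
Step 4 — Source phasor: V = 36.2∠88.0° V = 1.263 + j36.18 V.
Step 5 — Ohm's law: I = V / Z_total = (1.263 + j36.18) / (13.7 + j1.63) = 0.4006 + j2.593 A.
Step 6 — Convert to polar: |I| = 2.624 A, ∠I = 81.2°.

I = 2.624∠81.2° A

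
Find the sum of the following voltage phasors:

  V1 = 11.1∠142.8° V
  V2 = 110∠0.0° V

Step 1 — Convert each phasor to rectangular form:
  V1 = 11.1·(cos(142.8°) + j·sin(142.8°)) = -8.841 + j6.711 V
  V2 = 110·(cos(0.0°) + j·sin(0.0°)) = 110 V
Step 2 — Sum components: V_total = 101.2 + j6.711 V.
Step 3 — Convert to polar: |V_total| = 101.4 V, ∠V_total = 3.8°.

V_total = 101.4∠3.8° V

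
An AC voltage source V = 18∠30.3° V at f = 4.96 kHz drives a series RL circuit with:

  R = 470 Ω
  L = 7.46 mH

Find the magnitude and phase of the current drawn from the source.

Step 1 — Angular frequency: ω = 2π·f = 2π·4960 = 3.116e+04 rad/s.
Step 2 — Component impedances:
  R: Z = R = 470 Ω
  L: Z = jωL = j·3.116e+04·0.00746 = 0 + j232.5 Ω
Step 3 — Series combination: Z_total = R + L = 470 + j232.5 Ω = 524.4∠26.3° Ω.
Step 4 — Source phasor: V = 18∠30.3° V = 15.54 + j9.081 V.
Step 5 — Ohm's law: I = V / Z_total = (15.54 + j9.081) / (470 + j232.5) = 0.03424 + j0.002383 A.
Step 6 — Convert to polar: |I| = 0.03433 A, ∠I = 4.0°.

I = 0.03433∠4.0° A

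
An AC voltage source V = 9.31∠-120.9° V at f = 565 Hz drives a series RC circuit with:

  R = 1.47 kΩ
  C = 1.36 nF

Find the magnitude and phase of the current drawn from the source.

Step 1 — Angular frequency: ω = 2π·f = 2π·565 = 3550 rad/s.
Step 2 — Component impedances:
  R: Z = R = 1470 Ω
  C: Z = 1/(jωC) = -j/(ω·C) = 0 - j2.071e+05 Ω
Step 3 — Series combination: Z_total = R + C = 1470 - j2.071e+05 Ω = 2.071e+05∠-89.6° Ω.
Step 4 — Source phasor: V = 9.31∠-120.9° V = -4.781 - j7.989 V.
Step 5 — Ohm's law: I = V / Z_total = (-4.781 - j7.989) / (1470 - j2.071e+05) = 3.84e-05 - j2.336e-05 A.
Step 6 — Convert to polar: |I| = 4.495e-05 A, ∠I = -31.3°.

I = 4.495e-05∠-31.3° A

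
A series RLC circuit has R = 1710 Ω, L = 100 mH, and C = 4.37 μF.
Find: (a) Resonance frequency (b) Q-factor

Step 1 — Resonance condition Im(Z)=0 gives ω₀ = 1/√(LC).
Step 2 — ω₀ = 1/√(0.1·4.37e-06) = 1513 rad/s.
Step 3 — f₀ = ω₀/(2π) = 240.8 Hz.
Step 4 — Series Q: Q = ω₀L/R = 1513·0.1/1710 = 0.08846.

(a) f₀ = 240.8 Hz  (b) Q = 0.08846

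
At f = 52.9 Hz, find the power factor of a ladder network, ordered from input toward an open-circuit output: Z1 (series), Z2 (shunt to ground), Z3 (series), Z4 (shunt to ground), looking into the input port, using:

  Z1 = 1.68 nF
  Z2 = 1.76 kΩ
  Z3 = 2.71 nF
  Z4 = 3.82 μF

Step 1 — Angular frequency: ω = 2π·f = 2π·52.9 = 332.4 rad/s.
Step 2 — Component impedances:
  Z1: Z = 1/(jωC) = -j/(ω·C) = 0 - j1.791e+06 Ω
  Z2: Z = R = 1760 Ω
  Z3: Z = 1/(jωC) = -j/(ω·C) = 0 - j1.11e+06 Ω
  Z4: Z = 1/(jωC) = -j/(ω·C) = 0 - j787.6 Ω
Step 3 — Ladder network (open output): work backward from the far end, alternating series and parallel combinations. Z_in = 1760 - j1.791e+06 Ω = 1.791e+06∠-89.9° Ω.
Step 4 — Power factor: PF = cos(φ) = Re(Z)/|Z| = 1760/1.7908e+06 = 0.0009828.
Step 5 — Type: Im(Z) = -1.791e+06 ⇒ leading (phase φ = -89.9°).

PF = 0.0009828 (leading, φ = -89.9°)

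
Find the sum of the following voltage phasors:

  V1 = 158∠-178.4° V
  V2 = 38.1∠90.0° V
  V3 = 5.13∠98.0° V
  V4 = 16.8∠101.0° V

Step 1 — Convert each phasor to rectangular form:
  V1 = 158·(cos(-178.4°) + j·sin(-178.4°)) = -157.9 - j4.412 V
  V2 = 38.1·(cos(90.0°) + j·sin(90.0°)) = 0 + j38.1 V
  V3 = 5.13·(cos(98.0°) + j·sin(98.0°)) = -0.714 + j5.08 V
  V4 = 16.8·(cos(101.0°) + j·sin(101.0°)) = -3.206 + j16.49 V
Step 2 — Sum components: V_total = -161.9 + j55.26 V.
Step 3 — Convert to polar: |V_total| = 171 V, ∠V_total = 161.1°.

V_total = 171∠161.1° V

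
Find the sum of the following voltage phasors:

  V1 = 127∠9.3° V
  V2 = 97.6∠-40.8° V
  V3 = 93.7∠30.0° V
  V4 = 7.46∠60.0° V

Step 1 — Convert each phasor to rectangular form:
  V1 = 127·(cos(9.3°) + j·sin(9.3°)) = 125.3 + j20.52 V
  V2 = 97.6·(cos(-40.8°) + j·sin(-40.8°)) = 73.88 - j63.77 V
  V3 = 93.7·(cos(30.0°) + j·sin(30.0°)) = 81.15 + j46.85 V
  V4 = 7.46·(cos(60.0°) + j·sin(60.0°)) = 3.73 + j6.461 V
Step 2 — Sum components: V_total = 284.1 + j10.06 V.
Step 3 — Convert to polar: |V_total| = 284.3 V, ∠V_total = 2.0°.

V_total = 284.3∠2.0° V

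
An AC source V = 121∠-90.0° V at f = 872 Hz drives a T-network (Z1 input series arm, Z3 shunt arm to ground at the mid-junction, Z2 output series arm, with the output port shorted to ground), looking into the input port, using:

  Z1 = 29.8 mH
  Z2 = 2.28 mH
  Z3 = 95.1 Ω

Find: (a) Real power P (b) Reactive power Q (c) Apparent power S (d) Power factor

Step 1 — Angular frequency: ω = 2π·f = 2π·872 = 5479 rad/s.
Step 2 — Component impedances:
  Z1: Z = jωL = j·5479·0.0298 = 0 + j163.3 Ω
  Z2: Z = jωL = j·5479·0.00228 = 0 + j12.49 Ω
  Z3: Z = R = 95.1 Ω
Step 3 — With the output port shorted to ground, the output series arm Z2 runs from the junction to ground; the shunt arm Z3 also runs from the junction to ground. They appear in parallel: Z3 || Z2 = 1.613 + j12.28 Ω.
Step 4 — Series with input arm Z1: Z_in = Z1 + (Z3 || Z2) = 1.613 + j175.6 Ω = 175.6∠89.5° Ω.
Step 5 — Source phasor: V = 121∠-90.0° V = 0 - j121 V.
Step 6 — Current: I = V / Z = -0.6892 - j0.006333 A = 0.6892∠-179.5° A.
Step 7 — Complex power: S = V·I* = 0.7663 + j83.39 VA.
Step 8 — Real power: P = Re(S) = 0.7663 W.
Step 9 — Reactive power: Q = Im(S) = 83.39 VAR.
Step 10 — Apparent power: |S| = 83.4 VA.
Step 11 — Power factor: PF = P/|S| = 0.009188 (lagging).

(a) P = 0.7663 W  (b) Q = 83.39 VAR  (c) S = 83.4 VA  (d) PF = 0.009188 (lagging)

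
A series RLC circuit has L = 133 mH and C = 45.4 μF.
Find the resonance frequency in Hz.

Step 1 — Resonance condition Im(Z)=0 gives ω₀ = 1/√(LC).
Step 2 — ω₀ = 1/√(0.133·4.54e-05) = 407 rad/s.
Step 3 — f₀ = ω₀/(2π) = 64.77 Hz.

f₀ = 64.77 Hz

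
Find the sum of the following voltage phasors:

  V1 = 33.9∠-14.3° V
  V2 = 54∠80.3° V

Step 1 — Convert each phasor to rectangular form:
  V1 = 33.9·(cos(-14.3°) + j·sin(-14.3°)) = 32.85 - j8.373 V
  V2 = 54·(cos(80.3°) + j·sin(80.3°)) = 9.098 + j53.23 V
Step 2 — Sum components: V_total = 41.95 + j44.85 V.
Step 3 — Convert to polar: |V_total| = 61.41 V, ∠V_total = 46.9°.

V_total = 61.41∠46.9° V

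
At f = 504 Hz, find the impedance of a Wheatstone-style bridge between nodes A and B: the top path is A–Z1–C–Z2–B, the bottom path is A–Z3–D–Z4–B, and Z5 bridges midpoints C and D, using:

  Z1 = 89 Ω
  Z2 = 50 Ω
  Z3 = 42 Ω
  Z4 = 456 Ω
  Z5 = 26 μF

Step 1 — Angular frequency: ω = 2π·f = 2π·504 = 3167 rad/s.
Step 2 — Component impedances:
  Z1: Z = R = 89 Ω
  Z2: Z = R = 50 Ω
  Z3: Z = R = 42 Ω
  Z4: Z = R = 456 Ω
  Z5: Z = 1/(jωC) = -j/(ω·C) = 0 - j12.15 Ω
Step 3 — Bridge requires nodal analysis (the Z5 bridge couples midpoints C and D, so the two paths cannot be reduced to a simple series/parallel combination). Setting node B to ground and injecting 1 A at node A, the 3-node admittance system at A, C, D solves to V_A = Z_AB = 74.07 - j4.039 Ω = 74.18∠-3.1° Ω.

Z = 74.07 - j4.039 Ω = 74.18∠-3.1° Ω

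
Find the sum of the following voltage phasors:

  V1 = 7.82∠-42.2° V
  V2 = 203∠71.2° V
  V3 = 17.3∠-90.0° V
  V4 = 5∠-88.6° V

Step 1 — Convert each phasor to rectangular form:
  V1 = 7.82·(cos(-42.2°) + j·sin(-42.2°)) = 5.793 - j5.253 V
  V2 = 203·(cos(71.2°) + j·sin(71.2°)) = 65.42 + j192.2 V
  V3 = 17.3·(cos(-90.0°) + j·sin(-90.0°)) = 0 - j17.3 V
  V4 = 5·(cos(-88.6°) + j·sin(-88.6°)) = 0.1222 - j4.999 V
Step 2 — Sum components: V_total = 71.34 + j164.6 V.
Step 3 — Convert to polar: |V_total| = 179.4 V, ∠V_total = 66.6°.

V_total = 179.4∠66.6° V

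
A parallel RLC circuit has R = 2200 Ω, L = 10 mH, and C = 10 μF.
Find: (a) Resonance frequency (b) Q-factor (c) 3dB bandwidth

Step 1 — Resonance: ω₀ = 1/√(LC) = 1/√(0.01·1e-05) = 3162 rad/s.
Step 2 — f₀ = ω₀/(2π) = 503.3 Hz.
Step 3 — Parallel Q: Q = R/(ω₀L) = 2200/(3162·0.01) = 69.57.
Step 4 — Bandwidth: Δω = ω₀/Q = 45.45 rad/s; BW = Δω/(2π) = 7.234 Hz.

(a) f₀ = 503.3 Hz  (b) Q = 69.57  (c) BW = 7.234 Hz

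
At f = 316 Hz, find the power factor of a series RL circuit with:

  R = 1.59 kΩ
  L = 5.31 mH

Step 1 — Angular frequency: ω = 2π·f = 2π·316 = 1985 rad/s.
Step 2 — Component impedances:
  R: Z = R = 1590 Ω
  L: Z = jωL = j·1985·0.00531 = 0 + j10.54 Ω
Step 3 — Series combination: Z_total = R + L = 1590 + j10.54 Ω = 1590∠0.4° Ω.
Step 4 — Power factor: PF = cos(φ) = Re(Z)/|Z| = 1590/1590 = 1.
Step 5 — Type: Im(Z) = 10.54 ⇒ lagging (phase φ = 0.4°).

PF = 1 (lagging, φ = 0.4°)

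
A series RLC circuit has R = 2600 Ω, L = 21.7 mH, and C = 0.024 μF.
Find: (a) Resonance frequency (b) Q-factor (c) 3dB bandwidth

Step 1 — Resonance condition Im(Z)=0 gives ω₀ = 1/√(LC).
Step 2 — ω₀ = 1/√(0.0217·2.4e-08) = 4.382e+04 rad/s.
Step 3 — f₀ = ω₀/(2π) = 6974 Hz.
Step 4 — Series Q: Q = ω₀L/R = 4.382e+04·0.0217/2600 = 0.3657.
Step 5 — 3dB bandwidth: Δω = ω₀/Q = 1.198e+05 rad/s; BW = Δω/(2π) = 1.907e+04 Hz.

(a) f₀ = 6974 Hz  (b) Q = 0.3657  (c) BW = 1.907e+04 Hz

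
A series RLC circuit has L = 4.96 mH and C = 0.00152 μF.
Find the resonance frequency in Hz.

Step 1 — Resonance condition Im(Z)=0 gives ω₀ = 1/√(LC).
Step 2 — ω₀ = 1/√(0.00496·1.52e-09) = 3.642e+05 rad/s.
Step 3 — f₀ = ω₀/(2π) = 5.796e+04 Hz.

f₀ = 5.796e+04 Hz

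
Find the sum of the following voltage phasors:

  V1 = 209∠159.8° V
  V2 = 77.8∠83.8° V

Step 1 — Convert each phasor to rectangular form:
  V1 = 209·(cos(159.8°) + j·sin(159.8°)) = -196.1 + j72.17 V
  V2 = 77.8·(cos(83.8°) + j·sin(83.8°)) = 8.402 + j77.34 V
Step 2 — Sum components: V_total = -187.7 + j149.5 V.
Step 3 — Convert to polar: |V_total| = 240 V, ∠V_total = 141.5°.

V_total = 240∠141.5° V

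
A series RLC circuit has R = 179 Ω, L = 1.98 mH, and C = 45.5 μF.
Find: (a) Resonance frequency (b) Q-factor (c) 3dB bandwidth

Step 1 — Resonance condition Im(Z)=0 gives ω₀ = 1/√(LC).
Step 2 — ω₀ = 1/√(0.00198·4.55e-05) = 3332 rad/s.
Step 3 — f₀ = ω₀/(2π) = 530.3 Hz.
Step 4 — Series Q: Q = ω₀L/R = 3332·0.00198/179 = 0.03685.
Step 5 — 3dB bandwidth: Δω = ω₀/Q = 9.04e+04 rad/s; BW = Δω/(2π) = 1.439e+04 Hz.

(a) f₀ = 530.3 Hz  (b) Q = 0.03685  (c) BW = 1.439e+04 Hz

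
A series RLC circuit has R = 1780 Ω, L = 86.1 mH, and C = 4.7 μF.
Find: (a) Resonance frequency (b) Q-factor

Step 1 — Resonance condition Im(Z)=0 gives ω₀ = 1/√(LC).
Step 2 — ω₀ = 1/√(0.0861·4.7e-06) = 1572 rad/s.
Step 3 — f₀ = ω₀/(2π) = 250.2 Hz.
Step 4 — Series Q: Q = ω₀L/R = 1572·0.0861/1780 = 0.07604.

(a) f₀ = 250.2 Hz  (b) Q = 0.07604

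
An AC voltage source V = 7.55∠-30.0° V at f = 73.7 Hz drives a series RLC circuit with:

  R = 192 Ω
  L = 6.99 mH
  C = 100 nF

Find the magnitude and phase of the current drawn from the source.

Step 1 — Angular frequency: ω = 2π·f = 2π·73.7 = 463.1 rad/s.
Step 2 — Component impedances:
  R: Z = R = 192 Ω
  L: Z = jωL = j·463.1·0.00699 = 0 + j3.237 Ω
  C: Z = 1/(jωC) = -j/(ω·C) = 0 - j2.159e+04 Ω
Step 3 — Series combination: Z_total = R + L + C = 192 - j2.159e+04 Ω = 2.159e+04∠-89.5° Ω.
Step 4 — Source phasor: V = 7.55∠-30.0° V = 6.538 - j3.775 V.
Step 5 — Ohm's law: I = V / Z_total = (6.538 - j3.775) / (192 - j2.159e+04) = 0.0001775 + j0.0003012 A.
Step 6 — Convert to polar: |I| = 0.0003497 A, ∠I = 59.5°.

I = 0.0003497∠59.5° A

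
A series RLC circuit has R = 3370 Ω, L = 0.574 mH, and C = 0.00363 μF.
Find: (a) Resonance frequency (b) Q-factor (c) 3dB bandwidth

Step 1 — Resonance condition Im(Z)=0 gives ω₀ = 1/√(LC).
Step 2 — ω₀ = 1/√(0.000574·3.63e-09) = 6.928e+05 rad/s.
Step 3 — f₀ = ω₀/(2π) = 1.103e+05 Hz.
Step 4 — Series Q: Q = ω₀L/R = 6.928e+05·0.000574/3370 = 0.118.
Step 5 — 3dB bandwidth: Δω = ω₀/Q = 5.871e+06 rad/s; BW = Δω/(2π) = 9.344e+05 Hz.

(a) f₀ = 1.103e+05 Hz  (b) Q = 0.118  (c) BW = 9.344e+05 Hz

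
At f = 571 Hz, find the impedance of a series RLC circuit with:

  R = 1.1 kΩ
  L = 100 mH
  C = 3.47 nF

Step 1 — Angular frequency: ω = 2π·f = 2π·571 = 3588 rad/s.
Step 2 — Component impedances:
  R: Z = R = 1100 Ω
  L: Z = jωL = j·3588·0.1 = 0 + j358.8 Ω
  C: Z = 1/(jωC) = -j/(ω·C) = 0 - j8.033e+04 Ω
Step 3 — Series combination: Z_total = R + L + C = 1100 - j7.997e+04 Ω = 7.997e+04∠-89.2° Ω.

Z = 1100 - j7.997e+04 Ω = 7.997e+04∠-89.2° Ω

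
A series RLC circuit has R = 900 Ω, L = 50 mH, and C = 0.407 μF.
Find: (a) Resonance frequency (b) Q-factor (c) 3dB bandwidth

Step 1 — Resonance: ω₀ = 1/√(LC) = 1/√(0.05·4.07e-07) = 7010 rad/s.
Step 2 — f₀ = ω₀/(2π) = 1116 Hz.
Step 3 — Series Q: Q = ω₀L/R = 7010·0.05/900 = 0.3894.
Step 4 — Bandwidth: Δω = ω₀/Q = 1.8e+04 rad/s; BW = Δω/(2π) = 2865 Hz.

(a) f₀ = 1116 Hz  (b) Q = 0.3894  (c) BW = 2865 Hz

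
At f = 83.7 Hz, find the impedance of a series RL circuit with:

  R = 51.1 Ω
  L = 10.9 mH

Step 1 — Angular frequency: ω = 2π·f = 2π·83.7 = 525.9 rad/s.
Step 2 — Component impedances:
  R: Z = R = 51.1 Ω
  L: Z = jωL = j·525.9·0.0109 = 0 + j5.732 Ω
Step 3 — Series combination: Z_total = R + L = 51.1 + j5.732 Ω = 51.42∠6.4° Ω.

Z = 51.1 + j5.732 Ω = 51.42∠6.4° Ω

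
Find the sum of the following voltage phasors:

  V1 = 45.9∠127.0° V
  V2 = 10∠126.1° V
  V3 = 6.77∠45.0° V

Step 1 — Convert each phasor to rectangular form:
  V1 = 45.9·(cos(127.0°) + j·sin(127.0°)) = -27.62 + j36.66 V
  V2 = 10·(cos(126.1°) + j·sin(126.1°)) = -5.892 + j8.08 V
  V3 = 6.77·(cos(45.0°) + j·sin(45.0°)) = 4.787 + j4.787 V
Step 2 — Sum components: V_total = -28.73 + j49.52 V.
Step 3 — Convert to polar: |V_total| = 57.25 V, ∠V_total = 120.1°.

V_total = 57.25∠120.1° V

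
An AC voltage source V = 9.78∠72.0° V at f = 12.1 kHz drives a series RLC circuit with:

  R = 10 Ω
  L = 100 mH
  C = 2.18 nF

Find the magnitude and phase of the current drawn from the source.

Step 1 — Angular frequency: ω = 2π·f = 2π·1.21e+04 = 7.603e+04 rad/s.
Step 2 — Component impedances:
  R: Z = R = 10 Ω
  L: Z = jωL = j·7.603e+04·0.1 = 0 + j7603 Ω
  C: Z = 1/(jωC) = -j/(ω·C) = 0 - j6034 Ω
Step 3 — Series combination: Z_total = R + L + C = 10 + j1569 Ω = 1569∠89.6° Ω.
Step 4 — Source phasor: V = 9.78∠72.0° V = 3.022 + j9.301 V.
Step 5 — Ohm's law: I = V / Z_total = (3.022 + j9.301) / (10 + j1569) = 0.00594 - j0.001888 A.
Step 6 — Convert to polar: |I| = 0.006233 A, ∠I = -17.6°.

I = 0.006233∠-17.6° A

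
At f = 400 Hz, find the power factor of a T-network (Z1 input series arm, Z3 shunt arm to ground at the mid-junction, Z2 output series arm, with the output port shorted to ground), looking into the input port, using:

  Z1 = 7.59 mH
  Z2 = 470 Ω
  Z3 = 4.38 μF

Step 1 — Angular frequency: ω = 2π·f = 2π·400 = 2513 rad/s.
Step 2 — Component impedances:
  Z1: Z = jωL = j·2513·0.00759 = 0 + j19.08 Ω
  Z2: Z = R = 470 Ω
  Z3: Z = 1/(jωC) = -j/(ω·C) = 0 - j90.84 Ω
Step 3 — With the output port shorted to ground, the output series arm Z2 runs from the junction to ground; the shunt arm Z3 also runs from the junction to ground. They appear in parallel: Z3 || Z2 = 16.93 - j87.57 Ω.
Step 4 — Series with input arm Z1: Z_in = Z1 + (Z3 || Z2) = 16.93 - j68.49 Ω = 70.55∠-76.1° Ω.
Step 5 — Power factor: PF = cos(φ) = Re(Z)/|Z| = 16.926/70.555 = 0.2399.
Step 6 — Type: Im(Z) = -68.49 ⇒ leading (phase φ = -76.1°).

PF = 0.2399 (leading, φ = -76.1°)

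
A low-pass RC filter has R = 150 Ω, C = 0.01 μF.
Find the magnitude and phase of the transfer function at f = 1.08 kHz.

Step 1 — Angular frequency: ω = 2π·1080 = 6786 rad/s.
Step 2 — Transfer function: H(jω) = 1/(1 + jωRC).
Step 3 — Denominator: 1 + jωRC = 1 + j·6786·150·1e-08 = 1 + j0.01018.
Step 4 — H = 0.9999 - j0.01018.
Step 5 — Magnitude: |H| = 0.9999 (-0.0 dB); phase: φ = -0.6°.

|H| = 0.9999 (-0.0 dB), φ = -0.6°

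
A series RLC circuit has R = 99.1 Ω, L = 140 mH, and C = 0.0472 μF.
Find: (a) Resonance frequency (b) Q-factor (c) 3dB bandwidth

Step 1 — Resonance condition Im(Z)=0 gives ω₀ = 1/√(LC).
Step 2 — ω₀ = 1/√(0.14·4.72e-08) = 1.23e+04 rad/s.
Step 3 — f₀ = ω₀/(2π) = 1958 Hz.
Step 4 — Series Q: Q = ω₀L/R = 1.23e+04·0.14/99.1 = 17.38.
Step 5 — 3dB bandwidth: Δω = ω₀/Q = 707.9 rad/s; BW = Δω/(2π) = 112.7 Hz.

(a) f₀ = 1958 Hz  (b) Q = 17.38  (c) BW = 112.7 Hz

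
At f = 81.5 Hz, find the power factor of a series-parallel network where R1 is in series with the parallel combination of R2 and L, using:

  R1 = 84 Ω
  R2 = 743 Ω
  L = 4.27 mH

Step 1 — Angular frequency: ω = 2π·f = 2π·81.5 = 512.1 rad/s.
Step 2 — Component impedances:
  R1: Z = R = 84 Ω
  R2: Z = R = 743 Ω
  L: Z = jωL = j·512.1·0.00427 = 0 + j2.187 Ω
Step 3 — Parallel branch: R2 || L = 1/(1/R2 + 1/L) = 0.006435 + j2.187 Ω.
Step 4 — Series with R1: Z_total = R1 + (R2 || L) = 84.01 + j2.187 Ω = 84.03∠1.5° Ω.
Step 5 — Power factor: PF = cos(φ) = Re(Z)/|Z| = 84.006/84.035 = 0.9997.
Step 6 — Type: Im(Z) = 2.187 ⇒ lagging (phase φ = 1.5°).

PF = 0.9997 (lagging, φ = 1.5°)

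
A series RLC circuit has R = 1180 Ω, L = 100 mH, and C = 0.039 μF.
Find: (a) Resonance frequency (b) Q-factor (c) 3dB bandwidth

Step 1 — Resonance: ω₀ = 1/√(LC) = 1/√(0.1·3.9e-08) = 1.601e+04 rad/s.
Step 2 — f₀ = ω₀/(2π) = 2549 Hz.
Step 3 — Series Q: Q = ω₀L/R = 1.601e+04·0.1/1180 = 1.357.
Step 4 — Bandwidth: Δω = ω₀/Q = 1.18e+04 rad/s; BW = Δω/(2π) = 1878 Hz.

(a) f₀ = 2549 Hz  (b) Q = 1.357  (c) BW = 1878 Hz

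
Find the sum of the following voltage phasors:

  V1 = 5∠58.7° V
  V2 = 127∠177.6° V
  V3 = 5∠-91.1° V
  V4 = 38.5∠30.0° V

Step 1 — Convert each phasor to rectangular form:
  V1 = 5·(cos(58.7°) + j·sin(58.7°)) = 2.598 + j4.272 V
  V2 = 127·(cos(177.6°) + j·sin(177.6°)) = -126.9 + j5.318 V
  V3 = 5·(cos(-91.1°) + j·sin(-91.1°)) = -0.09599 - j4.999 V
  V4 = 38.5·(cos(30.0°) + j·sin(30.0°)) = 33.34 + j19.25 V
Step 2 — Sum components: V_total = -91.05 + j23.84 V.
Step 3 — Convert to polar: |V_total| = 94.11 V, ∠V_total = 165.3°.

V_total = 94.11∠165.3° V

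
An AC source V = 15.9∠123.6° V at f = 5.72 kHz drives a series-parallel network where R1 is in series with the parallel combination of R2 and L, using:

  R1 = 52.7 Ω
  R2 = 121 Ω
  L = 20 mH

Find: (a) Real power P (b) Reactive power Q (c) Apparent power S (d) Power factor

Step 1 — Angular frequency: ω = 2π·f = 2π·5720 = 3.594e+04 rad/s.
Step 2 — Component impedances:
  R1: Z = R = 52.7 Ω
  R2: Z = R = 121 Ω
  L: Z = jωL = j·3.594e+04·0.02 = 0 + j718.8 Ω
Step 3 — Parallel branch: R2 || L = 1/(1/R2 + 1/L) = 117.7 + j19.81 Ω.
Step 4 — Series with R1: Z_total = R1 + (R2 || L) = 170.4 + j19.81 Ω = 171.5∠6.6° Ω.
Step 5 — Source phasor: V = 15.9∠123.6° V = -8.799 + j13.24 V.
Step 6 — Current: I = V / Z = -0.04204 + j0.08262 A = 0.0927∠117.0° A.
Step 7 — Complex power: S = V·I* = 1.464 + j0.1702 VA.
Step 8 — Real power: P = Re(S) = 1.464 W.
Step 9 — Reactive power: Q = Im(S) = 0.1702 VAR.
Step 10 — Apparent power: |S| = 1.474 VA.
Step 11 — Power factor: PF = P/|S| = 0.9933 (lagging).

(a) P = 1.464 W  (b) Q = 0.1702 VAR  (c) S = 1.474 VA  (d) PF = 0.9933 (lagging)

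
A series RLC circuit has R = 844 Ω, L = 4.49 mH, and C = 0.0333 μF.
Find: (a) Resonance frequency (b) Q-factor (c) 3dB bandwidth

Step 1 — Resonance: ω₀ = 1/√(LC) = 1/√(0.00449·3.33e-08) = 8.178e+04 rad/s.
Step 2 — f₀ = ω₀/(2π) = 1.302e+04 Hz.
Step 3 — Series Q: Q = ω₀L/R = 8.178e+04·0.00449/844 = 0.4351.
Step 4 — Bandwidth: Δω = ω₀/Q = 1.88e+05 rad/s; BW = Δω/(2π) = 2.992e+04 Hz.

(a) f₀ = 1.302e+04 Hz  (b) Q = 0.4351  (c) BW = 2.992e+04 Hz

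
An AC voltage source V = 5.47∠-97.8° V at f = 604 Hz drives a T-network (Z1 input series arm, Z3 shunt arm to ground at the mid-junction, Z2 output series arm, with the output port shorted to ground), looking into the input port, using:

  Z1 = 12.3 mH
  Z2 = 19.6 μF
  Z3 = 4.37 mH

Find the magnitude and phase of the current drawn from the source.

Step 1 — Angular frequency: ω = 2π·f = 2π·604 = 3795 rad/s.
Step 2 — Component impedances:
  Z1: Z = jωL = j·3795·0.0123 = 0 + j46.68 Ω
  Z2: Z = 1/(jωC) = -j/(ω·C) = 0 - j13.44 Ω
  Z3: Z = jωL = j·3795·0.00437 = 0 + j16.58 Ω
Step 3 — With the output port shorted to ground, the output series arm Z2 runs from the junction to ground; the shunt arm Z3 also runs from the junction to ground. They appear in parallel: Z3 || Z2 = 0 - j71 Ω.
Step 4 — Series with input arm Z1: Z_in = Z1 + (Z3 || Z2) = 0 - j24.32 Ω = 24.32∠-90.0° Ω.
Step 5 — Source phasor: V = 5.47∠-97.8° V = -0.7424 - j5.419 V.
Step 6 — Ohm's law: I = V / Z_total = (-0.7424 - j5.419) / (0 - j24.32) = 0.2229 - j0.03053 A.
Step 7 — Convert to polar: |I| = 0.2249 A, ∠I = -7.8°.

I = 0.2249∠-7.8° A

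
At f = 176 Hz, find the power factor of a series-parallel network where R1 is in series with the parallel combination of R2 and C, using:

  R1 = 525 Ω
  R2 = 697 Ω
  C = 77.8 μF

Step 1 — Angular frequency: ω = 2π·f = 2π·176 = 1106 rad/s.
Step 2 — Component impedances:
  R1: Z = R = 525 Ω
  R2: Z = R = 697 Ω
  C: Z = 1/(jωC) = -j/(ω·C) = 0 - j11.62 Ω
Step 3 — Parallel branch: R2 || C = 1/(1/R2 + 1/C) = 0.1938 - j11.62 Ω.
Step 4 — Series with R1: Z_total = R1 + (R2 || C) = 525.2 - j11.62 Ω = 525.3∠-1.3° Ω.
Step 5 — Power factor: PF = cos(φ) = Re(Z)/|Z| = 525.2/525.3 = 0.9998.
Step 6 — Type: Im(Z) = -11.62 ⇒ leading (phase φ = -1.3°).

PF = 0.9998 (leading, φ = -1.3°)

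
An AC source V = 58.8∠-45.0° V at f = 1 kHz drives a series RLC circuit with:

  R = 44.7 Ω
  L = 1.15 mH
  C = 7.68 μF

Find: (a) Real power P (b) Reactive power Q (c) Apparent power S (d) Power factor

Step 1 — Angular frequency: ω = 2π·f = 2π·1000 = 6283 rad/s.
Step 2 — Component impedances:
  R: Z = R = 44.7 Ω
  L: Z = jωL = j·6283·0.00115 = 0 + j7.226 Ω
  C: Z = 1/(jωC) = -j/(ω·C) = 0 - j20.72 Ω
Step 3 — Series combination: Z_total = R + L + C = 44.7 - j13.5 Ω = 46.69∠-16.8° Ω.
Step 4 — Source phasor: V = 58.8∠-45.0° V = 41.58 - j41.58 V.
Step 5 — Current: I = V / Z = 1.11 - j0.595 A = 1.259∠-28.2° A.
Step 6 — Complex power: S = V·I* = 70.88 - j21.4 VA.
Step 7 — Real power: P = Re(S) = 70.88 W.
Step 8 — Reactive power: Q = Im(S) = -21.4 VAR.
Step 9 — Apparent power: |S| = 74.05 VA.
Step 10 — Power factor: PF = P/|S| = 0.9573 (leading).

(a) P = 70.88 W  (b) Q = -21.4 VAR  (c) S = 74.05 VA  (d) PF = 0.9573 (leading)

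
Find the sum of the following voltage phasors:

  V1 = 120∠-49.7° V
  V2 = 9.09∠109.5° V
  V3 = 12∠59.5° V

Step 1 — Convert each phasor to rectangular form:
  V1 = 120·(cos(-49.7°) + j·sin(-49.7°)) = 77.61 - j91.52 V
  V2 = 9.09·(cos(109.5°) + j·sin(109.5°)) = -3.034 + j8.569 V
  V3 = 12·(cos(59.5°) + j·sin(59.5°)) = 6.09 + j10.34 V
Step 2 — Sum components: V_total = 80.67 - j72.61 V.
Step 3 — Convert to polar: |V_total| = 108.5 V, ∠V_total = -42.0°.

V_total = 108.5∠-42.0° V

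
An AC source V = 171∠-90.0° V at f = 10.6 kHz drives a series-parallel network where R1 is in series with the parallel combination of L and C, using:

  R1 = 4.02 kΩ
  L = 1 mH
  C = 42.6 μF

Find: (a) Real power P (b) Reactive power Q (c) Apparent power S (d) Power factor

Step 1 — Angular frequency: ω = 2π·f = 2π·1.06e+04 = 6.66e+04 rad/s.
Step 2 — Component impedances:
  R1: Z = R = 4020 Ω
  L: Z = jωL = j·6.66e+04·0.001 = 0 + j66.6 Ω
  C: Z = 1/(jωC) = -j/(ω·C) = 0 - j0.3525 Ω
Step 3 — Parallel branch: L || C = 1/(1/L + 1/C) = 0 - j0.3543 Ω.
Step 4 — Series with R1: Z_total = R1 + (L || C) = 4020 - j0.3543 Ω = 4020∠-0.0° Ω.
Step 5 — Source phasor: V = 171∠-90.0° V = 0 - j171 V.
Step 6 — Current: I = V / Z = 3.749e-06 - j0.04254 A = 0.04254∠-90.0° A.
Step 7 — Complex power: S = V·I* = 7.274 - j0.0006411 VA.
Step 8 — Real power: P = Re(S) = 7.274 W.
Step 9 — Reactive power: Q = Im(S) = -0.0006411 VAR.
Step 10 — Apparent power: |S| = 7.274 VA.
Step 11 — Power factor: PF = P/|S| = 1 (leading).

(a) P = 7.274 W  (b) Q = -0.0006411 VAR  (c) S = 7.274 VA  (d) PF = 1 (leading)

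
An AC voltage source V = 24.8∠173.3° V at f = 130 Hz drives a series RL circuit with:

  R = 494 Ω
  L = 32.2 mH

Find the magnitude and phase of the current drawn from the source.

Step 1 — Angular frequency: ω = 2π·f = 2π·130 = 816.8 rad/s.
Step 2 — Component impedances:
  R: Z = R = 494 Ω
  L: Z = jωL = j·816.8·0.0322 = 0 + j26.3 Ω
Step 3 — Series combination: Z_total = R + L = 494 + j26.3 Ω = 494.7∠3.0° Ω.
Step 4 — Source phasor: V = 24.8∠173.3° V = -24.63 + j2.893 V.
Step 5 — Ohm's law: I = V / Z_total = (-24.63 + j2.893) / (494 + j26.3) = -0.04941 + j0.008488 A.
Step 6 — Convert to polar: |I| = 0.05013 A, ∠I = 170.3°.

I = 0.05013∠170.3° A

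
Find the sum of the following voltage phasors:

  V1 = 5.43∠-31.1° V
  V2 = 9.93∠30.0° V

Step 1 — Convert each phasor to rectangular form:
  V1 = 5.43·(cos(-31.1°) + j·sin(-31.1°)) = 4.65 - j2.805 V
  V2 = 9.93·(cos(30.0°) + j·sin(30.0°)) = 8.6 + j4.965 V
Step 2 — Sum components: V_total = 13.25 + j2.16 V.
Step 3 — Convert to polar: |V_total| = 13.42 V, ∠V_total = 9.3°.

V_total = 13.42∠9.3° V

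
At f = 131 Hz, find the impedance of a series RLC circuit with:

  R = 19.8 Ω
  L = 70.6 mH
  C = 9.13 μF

Step 1 — Angular frequency: ω = 2π·f = 2π·131 = 823.1 rad/s.
Step 2 — Component impedances:
  R: Z = R = 19.8 Ω
  L: Z = jωL = j·823.1·0.0706 = 0 + j58.11 Ω
  C: Z = 1/(jωC) = -j/(ω·C) = 0 - j133.1 Ω
Step 3 — Series combination: Z_total = R + L + C = 19.8 - j74.96 Ω = 77.53∠-75.2° Ω.

Z = 19.8 - j74.96 Ω = 77.53∠-75.2° Ω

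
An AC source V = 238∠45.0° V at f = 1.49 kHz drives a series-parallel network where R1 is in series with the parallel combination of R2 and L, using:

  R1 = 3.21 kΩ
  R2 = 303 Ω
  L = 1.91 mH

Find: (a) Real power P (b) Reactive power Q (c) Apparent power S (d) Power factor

Step 1 — Angular frequency: ω = 2π·f = 2π·1490 = 9362 rad/s.
Step 2 — Component impedances:
  R1: Z = R = 3210 Ω
  R2: Z = R = 303 Ω
  L: Z = jωL = j·9362·0.00191 = 0 + j17.88 Ω
Step 3 — Parallel branch: R2 || L = 1/(1/R2 + 1/L) = 1.052 + j17.82 Ω.
Step 4 — Series with R1: Z_total = R1 + (R2 || L) = 3211 + j17.82 Ω = 3211∠0.3° Ω.
Step 5 — Source phasor: V = 238∠45.0° V = 168.3 + j168.3 V.
Step 6 — Current: I = V / Z = 0.0527 + j0.05212 A = 0.07412∠44.7° A.
Step 7 — Complex power: S = V·I* = 17.64 + j0.09789 VA.
Step 8 — Real power: P = Re(S) = 17.64 W.
Step 9 — Reactive power: Q = Im(S) = 0.09789 VAR.
Step 10 — Apparent power: |S| = 17.64 VA.
Step 11 — Power factor: PF = P/|S| = 1 (lagging).

(a) P = 17.64 W  (b) Q = 0.09789 VAR  (c) S = 17.64 VA  (d) PF = 1 (lagging)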